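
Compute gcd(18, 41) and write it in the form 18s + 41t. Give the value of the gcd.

1

Euclidean algorithm:
41 = 2*18 + 5
18 = 3*5 + 3
5 = 1*3 + 2
3 = 1*2 + 1
2 = 2*1 + 0
gcd(18, 41) = 1.
Express as a combination:
1 = 3 − 2
1 = −5 + 2·3
1 = 2·18 − 7·5
1 = −7·41 + 16·18
So 1 = (-7)·41 + (16)·18.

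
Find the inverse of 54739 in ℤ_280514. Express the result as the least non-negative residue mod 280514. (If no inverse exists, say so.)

Extended Euclidean algorithm:
280514 = 5*54739 + 6819
54739 = 8*6819 + 187
6819 = 36*187 + 87
187 = 2*87 + 13
87 = 6*13 + 9
13 = 1*9 + 4
9 = 2*4 + 1
4 = 4*1 + 0
Since gcd(54739, 280514) = 1, back-substitute to write 1 as a combination:
1 = 9 − 2·4
1 = −2·13 + 3·9
1 = 3·87 − 20·13
1 = −20·187 + 43·87
1 = 43·6819 − 1568·187
1 = −1568·54739 + 12587·6819
1 = 12587·280514 − 64503·54739
Thus 54739·(-64503) ≡ 1 (mod 280514); reducing, -64503 mod 280514 = 216011.

216011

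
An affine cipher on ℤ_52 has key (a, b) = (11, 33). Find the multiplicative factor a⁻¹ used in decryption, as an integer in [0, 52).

Extended Euclidean algorithm:
52 = 4×11 + 8
11 = 1×8 + 3
8 = 2×3 + 2
3 = 1×2 + 1
2 = 2×1 + 0
Since gcd(11, 52) = 1, back-substitute to write 1 as a combination:
1 = 3 − 2
1 = −8 + 3·3
1 = 3·11 − 4·8
1 = −4·52 + 19·11
So 11·19 ≡ 1 (mod 52).

19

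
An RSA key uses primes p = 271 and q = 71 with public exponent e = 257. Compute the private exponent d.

11693

φ(n) = (p−1)(q−1) = 270·70 = 18900.
Need d with 257·d ≡ 1 (mod 18900). Apply the extended Euclidean algorithm:
18900 = 73·257 + 139
257 = 1·139 + 118
139 = 1·118 + 21
118 = 5·21 + 13
21 = 1·13 + 8
13 = 1·8 + 5
8 = 1·5 + 3
5 = 1·3 + 2
3 = 1·2 + 1
2 = 2·1 + 0
Back-substitute:
1 = 3 − 2
1 = −5 + 2·3
1 = 2·8 − 3·5
1 = −3·13 + 5·8
1 = 5·21 − 8·13
1 = −8·118 + 45·21
1 = 45·139 − 53·118
1 = −53·257 + 98·139
1 = 98·18900 − 7207·257
So 257·(-7207) ≡ 1 (mod 18900), hence d ≡ -7207 ≡ 11693 (mod 18900).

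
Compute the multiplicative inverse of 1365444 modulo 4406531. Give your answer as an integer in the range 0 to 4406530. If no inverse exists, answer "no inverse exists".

209318

gcd(4406531, 1365444) by repeated division:
4406531 = 3×1365444 + 310199
1365444 = 4×310199 + 124648
310199 = 2×124648 + 60903
124648 = 2×60903 + 2842
60903 = 21×2842 + 1221
2842 = 2×1221 + 400
1221 = 3×400 + 21
400 = 19×21 + 1
21 = 21×1 + 0
gcd = 1, so the inverse exists. Back-substitute:
1 = 400 − 19·21
1 = −19·1221 + 58·400
1 = 58·2842 − 135·1221
1 = −135·60903 + 2893·2842
1 = 2893·124648 − 5921·60903
1 = −5921·310199 + 14735·124648
1 = 14735·1365444 − 64861·310199
1 = −64861·4406531 + 209318·1365444
So 1365444·209318 ≡ 1 (mod 4406531).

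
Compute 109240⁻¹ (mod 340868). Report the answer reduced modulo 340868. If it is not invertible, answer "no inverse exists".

Compute gcd(109240, 340868):
340868 = 3·109240 + 13148
109240 = 8·13148 + 4056
13148 = 3·4056 + 980
4056 = 4·980 + 136
980 = 7·136 + 28
136 = 4·28 + 24
28 = 1·24 + 4
24 = 6·4 + 0
gcd(109240, 340868) = 4 ≠ 1, so 109240 has no multiplicative inverse modulo 340868.

no inverse exists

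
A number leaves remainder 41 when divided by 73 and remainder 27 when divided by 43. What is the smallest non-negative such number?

844

Write x = 41 + 73·k. Then 73·k ≡ 27 − 41 ≡ 29 (mod 43).
Need 73⁻¹ mod 43. Extended Euclid on (43, 30):
43 = 1*30 + 13
30 = 2*13 + 4
13 = 3*4 + 1
4 = 4*1 + 0
Back-substitute:
1 = 13 − 3·4
1 = −3·30 + 7·13
1 = 7·43 − 10·30
73⁻¹ ≡ 33 (mod 43), so k ≡ 33·29 ≡ 11 (mod 43).
x = 41 + 73·11 = 844.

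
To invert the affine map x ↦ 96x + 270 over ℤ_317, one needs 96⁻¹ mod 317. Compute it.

Apply the Euclidean algorithm to 317 and 96:
317 = 3·96 + 29
96 = 3·29 + 9
29 = 3·9 + 2
9 = 4·2 + 1
2 = 2·1 + 0
The gcd is 1. Working backward:
1 = 9 − 4·2
1 = −4·29 + 13·9
1 = 13·96 − 43·29
1 = −43·317 + 142·96
So 96·142 ≡ 1 (mod 317).

142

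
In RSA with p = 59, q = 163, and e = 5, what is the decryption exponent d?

7517

φ(n) = (p−1)(q−1) = 58·162 = 9396.
Need d with 5·d ≡ 1 (mod 9396). Apply the extended Euclidean algorithm:
9396 = 1879×5 + 1
5 = 5×1 + 0
Back-substitute:
1 = 9396 − 1879·5
So 5·(-1879) ≡ 1 (mod 9396), hence d ≡ -1879 ≡ 7517 (mod 9396).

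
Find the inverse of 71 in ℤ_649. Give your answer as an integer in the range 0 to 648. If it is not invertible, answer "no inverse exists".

Extended Euclidean algorithm:
649 = 9·71 + 10
71 = 7·10 + 1
10 = 10·1 + 0
Since gcd(71, 649) = 1, back-substitute to write 1 as a combination:
1 = 71 − 7·10
1 = −7·649 + 64·71
So 71·64 ≡ 1 (mod 649).

64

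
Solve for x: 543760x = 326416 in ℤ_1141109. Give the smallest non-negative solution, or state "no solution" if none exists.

First find gcd(543760, 1141109):
1141109 = 2·543760 + 53589
543760 = 10·53589 + 7870
53589 = 6·7870 + 6369
7870 = 1·6369 + 1501
6369 = 4·1501 + 365
1501 = 4·365 + 41
365 = 8·41 + 37
41 = 1·37 + 4
37 = 9·4 + 1
4 = 4·1 + 0
gcd = 1, so a unique solution mod 1141109 exists.
Back-substitute for the Bézout coefficients:
1 = 37 − 9·4
1 = −9·41 + 10·37
1 = 10·365 − 89·41
1 = −89·1501 + 366·365
1 = 366·6369 − 1553·1501
1 = −1553·7870 + 1919·6369
1 = 1919·53589 − 13067·7870
1 = −13067·543760 + 132589·53589
1 = 132589·1141109 − 278245·543760
So 543760·(-278245) ≡ 1 (mod 1141109), giving 543760⁻¹ ≡ 862864.
x ≡ 543760⁻¹·326416 ≡ 862864·326416 ≡ 668717 (mod 1141109).

668717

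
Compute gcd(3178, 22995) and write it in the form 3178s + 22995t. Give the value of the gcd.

Apply Euclid's algorithm to 22995 and 3178:
22995 = 7·3178 + 749
3178 = 4·749 + 182
749 = 4·182 + 21
182 = 8·21 + 14
21 = 1·14 + 7
14 = 2·7 + 0
gcd(3178, 22995) = 7.
Working backward:
7 = 21 − 14
7 = −182 + 9·21
7 = 9·749 − 37·182
7 = −37·3178 + 157·749
7 = 157·22995 − 1136·3178
So 7 = (157)·22995 + (-1136)·3178.

7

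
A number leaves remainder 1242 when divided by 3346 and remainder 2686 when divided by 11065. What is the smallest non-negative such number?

Write x = 1242 + 3346·k. Then 3346·k ≡ 2686 − 1242 ≡ 1444 (mod 11065).
Need 3346⁻¹ mod 11065. Extended Euclid on (11065, 3346):
11065 = 3·3346 + 1027
3346 = 3·1027 + 265
1027 = 3·265 + 232
265 = 1·232 + 33
232 = 7·33 + 1
33 = 33·1 + 0
Back-substitute:
1 = 232 − 7·33
1 = −7·265 + 8·232
1 = 8·1027 − 31·265
1 = −31·3346 + 101·1027
1 = 101·11065 − 334·3346
3346⁻¹ ≡ 10731 (mod 11065), so k ≡ 10731·1444 ≡ 4564 (mod 11065).
x = 1242 + 3346·4564 = 15272386.

15272386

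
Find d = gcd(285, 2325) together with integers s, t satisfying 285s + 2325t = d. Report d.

Apply Euclid's algorithm to 2325 and 285:
2325 = 8·285 + 45
285 = 6·45 + 15
45 = 3·15 + 0
gcd(285, 2325) = 15.
Express as a combination:
15 = 285 − 6·45
15 = −6·2325 + 49·285
So 15 = (-6)·2325 + (49)·285.

15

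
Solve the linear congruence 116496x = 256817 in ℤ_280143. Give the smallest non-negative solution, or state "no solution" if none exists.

gcd(116496, 280143):
280143 = 2*116496 + 47151
116496 = 2*47151 + 22194
47151 = 2*22194 + 2763
22194 = 8*2763 + 90
2763 = 30*90 + 63
90 = 1*63 + 27
63 = 2*27 + 9
27 = 3*9 + 0
gcd = 9, but 9 ∤ 256817, so the congruence has no solution.

no solution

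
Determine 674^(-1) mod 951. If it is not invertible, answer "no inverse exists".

848

Run Euclid on (951, 674):
951 = 1·674 + 277
674 = 2·277 + 120
277 = 2·120 + 37
120 = 3·37 + 9
37 = 4·9 + 1
9 = 9·1 + 0
The gcd is 1. Working backward:
1 = 37 − 4·9
1 = −4·120 + 13·37
1 = 13·277 − 30·120
1 = −30·674 + 73·277
1 = 73·951 − 103·674
Hence 674⁻¹ ≡ -103 ≡ 848 (mod 951).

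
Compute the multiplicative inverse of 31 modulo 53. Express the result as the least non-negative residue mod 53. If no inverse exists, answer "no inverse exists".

Extended Euclidean algorithm:
53 = 1×31 + 22
31 = 1×22 + 9
22 = 2×9 + 4
9 = 2×4 + 1
4 = 4×1 + 0
Since gcd(31, 53) = 1, back-substitute to write 1 as a combination:
1 = 9 − 2·4
1 = −2·22 + 5·9
1 = 5·31 − 7·22
1 = −7·53 + 12·31
So 31·12 ≡ 1 (mod 53).

12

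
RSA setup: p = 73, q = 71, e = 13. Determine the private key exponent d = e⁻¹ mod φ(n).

φ(n) = (p−1)(q−1) = 72·70 = 5040.
Need d with 13·d ≡ 1 (mod 5040). Apply the extended Euclidean algorithm:
5040 = 387×13 + 9
13 = 1×9 + 4
9 = 2×4 + 1
4 = 4×1 + 0
Back-substitute:
1 = 9 − 2·4
1 = −2·13 + 3·9
1 = 3·5040 − 1163·13
So 13·(-1163) ≡ 1 (mod 5040), hence d ≡ -1163 ≡ 3877 (mod 5040).

3877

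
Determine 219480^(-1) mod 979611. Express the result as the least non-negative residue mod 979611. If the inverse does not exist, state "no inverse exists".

Euclidean algorithm on 979611, 219480:
979611 = 4·219480 + 101691
219480 = 2·101691 + 16098
101691 = 6·16098 + 5103
16098 = 3·5103 + 789
5103 = 6·789 + 369
789 = 2·369 + 51
369 = 7·51 + 12
51 = 4·12 + 3
12 = 4·3 + 0
Since gcd = 3 > 1, 219480 is not a unit mod 979611.

no inverse exists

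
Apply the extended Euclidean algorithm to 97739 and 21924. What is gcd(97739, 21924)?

Repeated division:
97739 = 4×21924 + 10043
21924 = 2×10043 + 1838
10043 = 5×1838 + 853
1838 = 2×853 + 132
853 = 6×132 + 61
132 = 2×61 + 10
61 = 6×10 + 1
10 = 10×1 + 0
gcd(97739, 21924) = 1.
Express as a combination:
1 = 61 − 6·10
1 = −6·132 + 13·61
1 = 13·853 − 84·132
1 = −84·1838 + 181·853
1 = 181·10043 − 989·1838
1 = −989·21924 + 2159·10043
1 = 2159·97739 − 9625·21924
So 1 = (2159)·97739 + (-9625)·21924.

1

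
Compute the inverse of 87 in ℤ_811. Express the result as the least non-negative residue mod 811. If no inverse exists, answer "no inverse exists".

gcd(811, 87) by repeated division:
811 = 9×87 + 28
87 = 3×28 + 3
28 = 9×3 + 1
3 = 3×1 + 0
Since gcd(87, 811) = 1, back-substitute to write 1 as a combination:
1 = 28 − 9·3
1 = −9·87 + 28·28
1 = 28·811 − 261·87
Hence 87⁻¹ ≡ -261 ≡ 550 (mod 811).

550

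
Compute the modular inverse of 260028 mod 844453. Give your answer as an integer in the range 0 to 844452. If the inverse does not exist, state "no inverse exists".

Run Euclid on (844453, 260028):
844453 = 3×260028 + 64369
260028 = 4×64369 + 2552
64369 = 25×2552 + 569
2552 = 4×569 + 276
569 = 2×276 + 17
276 = 16×17 + 4
17 = 4×4 + 1
4 = 4×1 + 0
The gcd is 1. Working backward:
1 = 17 − 4·4
1 = −4·276 + 65·17
1 = 65·569 − 134·276
1 = −134·2552 + 601·569
1 = 601·64369 − 15159·2552
1 = −15159·260028 + 61237·64369
1 = 61237·844453 − 198870·260028
So 260028·(-198870) ≡ 1 (mod 844453), and -198870 ≡ 645583 (mod 844453).

645583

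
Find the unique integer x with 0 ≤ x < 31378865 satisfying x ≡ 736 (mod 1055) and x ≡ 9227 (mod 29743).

18241686

Write x = 736 + 1055·k. Then 1055·k ≡ 9227 − 736 ≡ 8491 (mod 29743).
Need 1055⁻¹ mod 29743. Extended Euclid on (29743, 1055):
29743 = 28*1055 + 203
1055 = 5*203 + 40
203 = 5*40 + 3
40 = 13*3 + 1
3 = 3*1 + 0
Back-substitute:
1 = 40 − 13·3
1 = −13·203 + 66·40
1 = 66·1055 − 343·203
1 = −343·29743 + 9670·1055
1055⁻¹ ≡ 9670 (mod 29743), so k ≡ 9670·8491 ≡ 17290 (mod 29743).
x = 736 + 1055·17290 = 18241686.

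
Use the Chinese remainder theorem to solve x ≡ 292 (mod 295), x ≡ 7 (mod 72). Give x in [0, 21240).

6487

Write x = 292 + 295·k. Then 295·k ≡ 7 − 292 ≡ 3 (mod 72).
Need 295⁻¹ mod 72. Extended Euclid on (72, 7):
72 = 10×7 + 2
7 = 3×2 + 1
2 = 2×1 + 0
Back-substitute:
1 = 7 − 3·2
1 = −3·72 + 31·7
295⁻¹ ≡ 31 (mod 72), so k ≡ 31·3 ≡ 21 (mod 72).
x = 292 + 295·21 = 6487.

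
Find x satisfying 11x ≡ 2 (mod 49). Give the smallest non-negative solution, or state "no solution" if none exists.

First find gcd(11, 49):
49 = 4*11 + 5
11 = 2*5 + 1
5 = 5*1 + 0
gcd = 1, so a unique solution mod 49 exists.
Back-substitute for the Bézout coefficients:
1 = 11 − 2·5
1 = −2·49 + 9·11
So 11·(9) ≡ 1 (mod 49), giving 11⁻¹ ≡ 9.
x ≡ 11⁻¹·2 ≡ 9·2 ≡ 18 (mod 49).

18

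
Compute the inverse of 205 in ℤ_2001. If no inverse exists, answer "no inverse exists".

Apply the Euclidean algorithm to 2001 and 205:
2001 = 9*205 + 156
205 = 1*156 + 49
156 = 3*49 + 9
49 = 5*9 + 4
9 = 2*4 + 1
4 = 4*1 + 0
Since gcd(205, 2001) = 1, back-substitute to write 1 as a combination:
1 = 9 − 2·4
1 = −2·49 + 11·9
1 = 11·156 − 35·49
1 = −35·205 + 46·156
1 = 46·2001 − 449·205
Hence 205⁻¹ ≡ -449 ≡ 1552 (mod 2001).

1552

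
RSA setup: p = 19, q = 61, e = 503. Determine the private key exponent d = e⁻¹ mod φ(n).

φ(n) = (p−1)(q−1) = 18·60 = 1080.
Need d with 503·d ≡ 1 (mod 1080). Apply the extended Euclidean algorithm:
1080 = 2×503 + 74
503 = 6×74 + 59
74 = 1×59 + 15
59 = 3×15 + 14
15 = 1×14 + 1
14 = 14×1 + 0
Back-substitute:
1 = 15 − 14
1 = −59 + 4·15
1 = 4·74 − 5·59
1 = −5·503 + 34·74
1 = 34·1080 − 73·503
So 503·(-73) ≡ 1 (mod 1080), hence d ≡ -73 ≡ 1007 (mod 1080).

1007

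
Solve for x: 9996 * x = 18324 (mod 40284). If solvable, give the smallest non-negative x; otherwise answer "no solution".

2307

First find gcd(9996, 40284):
40284 = 4×9996 + 300
9996 = 33×300 + 96
300 = 3×96 + 12
96 = 8×12 + 0
gcd = 12 and 12 | 18324, so solutions exist. Divide through by 12: 833x ≡ 1527 (mod 3357).
Now find 833⁻¹ mod 3357:
3357 = 4×833 + 25
833 = 33×25 + 8
25 = 3×8 + 1
8 = 8×1 + 0
Back-substitute:
1 = 25 − 3·8
1 = −3·833 + 100·25
1 = 100·3357 − 403·833
So 833·(-403) ≡ 1 (mod 3357), i.e. 833⁻¹ ≡ 2954.
Then x ≡ 2954·1527 ≡ 2307 (mod 3357); the smallest non-negative solution is x = 2307.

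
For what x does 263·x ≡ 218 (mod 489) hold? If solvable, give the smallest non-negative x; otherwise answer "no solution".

25

First find gcd(263, 489):
489 = 1*263 + 226
263 = 1*226 + 37
226 = 6*37 + 4
37 = 9*4 + 1
4 = 4*1 + 0
gcd = 1, so a unique solution mod 489 exists.
Back-substitute for the Bézout coefficients:
1 = 37 − 9·4
1 = −9·226 + 55·37
1 = 55·263 − 64·226
1 = −64·489 + 119·263
So 263·(119) ≡ 1 (mod 489), giving 263⁻¹ ≡ 119.
x ≡ 263⁻¹·218 ≡ 119·218 ≡ 25 (mod 489).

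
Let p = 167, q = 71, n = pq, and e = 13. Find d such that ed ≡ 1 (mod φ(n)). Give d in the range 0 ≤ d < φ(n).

6257

φ(n) = (p−1)(q−1) = 166·70 = 11620.
Need d with 13·d ≡ 1 (mod 11620). Apply the extended Euclidean algorithm:
11620 = 893*13 + 11
13 = 1*11 + 2
11 = 5*2 + 1
2 = 2*1 + 0
Back-substitute:
1 = 11 − 5·2
1 = −5·13 + 6·11
1 = 6·11620 − 5363·13
So 13·(-5363) ≡ 1 (mod 11620), hence d ≡ -5363 ≡ 6257 (mod 11620).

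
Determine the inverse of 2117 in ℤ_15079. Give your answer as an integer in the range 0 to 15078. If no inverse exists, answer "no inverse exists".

Apply the Euclidean algorithm to 15079 and 2117:
15079 = 7*2117 + 260
2117 = 8*260 + 37
260 = 7*37 + 1
37 = 37*1 + 0
gcd = 1, so the inverse exists. Back-substitute:
1 = 260 − 7·37
1 = −7·2117 + 57·260
1 = 57·15079 − 406·2117
So 2117·(-406) ≡ 1 (mod 15079), and -406 ≡ 14673 (mod 15079).

14673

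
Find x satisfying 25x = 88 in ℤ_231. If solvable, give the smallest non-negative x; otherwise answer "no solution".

First find gcd(25, 231):
231 = 9×25 + 6
25 = 4×6 + 1
6 = 6×1 + 0
gcd = 1, so a unique solution mod 231 exists.
Back-substitute for the Bézout coefficients:
1 = 25 − 4·6
1 = −4·231 + 37·25
So 25·(37) ≡ 1 (mod 231), giving 25⁻¹ ≡ 37.
x ≡ 25⁻¹·88 ≡ 37·88 ≡ 22 (mod 231).

22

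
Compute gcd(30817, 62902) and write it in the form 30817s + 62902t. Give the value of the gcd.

1

Euclidean algorithm:
62902 = 2·30817 + 1268
30817 = 24·1268 + 385
1268 = 3·385 + 113
385 = 3·113 + 46
113 = 2·46 + 21
46 = 2·21 + 4
21 = 5·4 + 1
4 = 4·1 + 0
gcd(30817, 62902) = 1.
Express as a combination:
1 = 21 − 5·4
1 = −5·46 + 11·21
1 = 11·113 − 27·46
1 = −27·385 + 92·113
1 = 92·1268 − 303·385
1 = −303·30817 + 7364·1268
1 = 7364·62902 − 15031·30817
So 1 = (7364)·62902 + (-15031)·30817.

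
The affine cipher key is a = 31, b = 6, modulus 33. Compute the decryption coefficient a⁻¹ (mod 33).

Apply the Euclidean algorithm to 33 and 31:
33 = 1*31 + 2
31 = 15*2 + 1
2 = 2*1 + 0
gcd = 1, so the inverse exists. Back-substitute:
1 = 31 − 15·2
1 = −15·33 + 16·31
So 31·16 ≡ 1 (mod 33).

16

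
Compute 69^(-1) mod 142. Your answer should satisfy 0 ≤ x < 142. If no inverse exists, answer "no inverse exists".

Run Euclid on (142, 69):
142 = 2·69 + 4
69 = 17·4 + 1
4 = 4·1 + 0
The gcd is 1. Working backward:
1 = 69 − 17·4
1 = −17·142 + 35·69
So 69·35 ≡ 1 (mod 142).

35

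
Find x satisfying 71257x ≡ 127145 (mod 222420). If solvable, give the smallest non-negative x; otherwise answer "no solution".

192185

First find gcd(71257, 222420):
222420 = 3×71257 + 8649
71257 = 8×8649 + 2065
8649 = 4×2065 + 389
2065 = 5×389 + 120
389 = 3×120 + 29
120 = 4×29 + 4
29 = 7×4 + 1
4 = 4×1 + 0
gcd = 1, so a unique solution mod 222420 exists.
Back-substitute for the Bézout coefficients:
1 = 29 − 7·4
1 = −7·120 + 29·29
1 = 29·389 − 94·120
1 = −94·2065 + 499·389
1 = 499·8649 − 2090·2065
1 = −2090·71257 + 17219·8649
1 = 17219·222420 − 53747·71257
So 71257·(-53747) ≡ 1 (mod 222420), giving 71257⁻¹ ≡ 168673.
x ≡ 71257⁻¹·127145 ≡ 168673·127145 ≡ 192185 (mod 222420).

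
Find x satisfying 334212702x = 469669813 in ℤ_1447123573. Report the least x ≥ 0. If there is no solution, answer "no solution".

First find gcd(334212702, 1447123573):
1447123573 = 4*334212702 + 110272765
334212702 = 3*110272765 + 3394407
110272765 = 32*3394407 + 1651741
3394407 = 2*1651741 + 90925
1651741 = 18*90925 + 15091
90925 = 6*15091 + 379
15091 = 39*379 + 310
379 = 1*310 + 69
310 = 4*69 + 34
69 = 2*34 + 1
34 = 34*1 + 0
gcd = 1, so a unique solution mod 1447123573 exists.
Back-substitute for the Bézout coefficients:
1 = 69 − 2·34
1 = −2·310 + 9·69
1 = 9·379 − 11·310
1 = −11·15091 + 438·379
1 = 438·90925 − 2639·15091
1 = −2639·1651741 + 47940·90925
1 = 47940·3394407 − 98519·1651741
1 = −98519·110272765 + 3200548·3394407
1 = 3200548·334212702 − 9700163·110272765
1 = −9700163·1447123573 + 42001200·334212702
So 334212702·(42001200) ≡ 1 (mod 1447123573), giving 334212702⁻¹ ≡ 42001200.
x ≡ 334212702⁻¹·469669813 ≡ 42001200·469669813 ≡ 671777993 (mod 1447123573).

671777993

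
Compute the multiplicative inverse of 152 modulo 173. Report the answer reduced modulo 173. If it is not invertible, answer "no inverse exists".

Extended Euclidean algorithm:
173 = 1·152 + 21
152 = 7·21 + 5
21 = 4·5 + 1
5 = 5·1 + 0
gcd = 1, so the inverse exists. Back-substitute:
1 = 21 − 4·5
1 = −4·152 + 29·21
1 = 29·173 − 33·152
So 152·(-33) ≡ 1 (mod 173), and -33 ≡ 140 (mod 173).

140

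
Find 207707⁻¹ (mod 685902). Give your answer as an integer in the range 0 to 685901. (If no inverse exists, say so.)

Extended Euclidean algorithm:
685902 = 3×207707 + 62781
207707 = 3×62781 + 19364
62781 = 3×19364 + 4689
19364 = 4×4689 + 608
4689 = 7×608 + 433
608 = 1×433 + 175
433 = 2×175 + 83
175 = 2×83 + 9
83 = 9×9 + 2
9 = 4×2 + 1
2 = 2×1 + 0
Since gcd(207707, 685902) = 1, back-substitute to write 1 as a combination:
1 = 9 − 4·2
1 = −4·83 + 37·9
1 = 37·175 − 78·83
1 = −78·433 + 193·175
1 = 193·608 − 271·433
1 = −271·4689 + 2090·608
1 = 2090·19364 − 8631·4689
1 = −8631·62781 + 27983·19364
1 = 27983·207707 − 92580·62781
1 = −92580·685902 + 305723·207707
So 207707·305723 ≡ 1 (mod 685902).

305723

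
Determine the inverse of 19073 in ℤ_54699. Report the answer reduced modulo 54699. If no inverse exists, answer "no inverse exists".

17864

Apply the Euclidean algorithm to 54699 and 19073:
54699 = 2×19073 + 16553
19073 = 1×16553 + 2520
16553 = 6×2520 + 1433
2520 = 1×1433 + 1087
1433 = 1×1087 + 346
1087 = 3×346 + 49
346 = 7×49 + 3
49 = 16×3 + 1
3 = 3×1 + 0
The gcd is 1. Working backward:
1 = 49 − 16·3
1 = −16·346 + 113·49
1 = 113·1087 − 355·346
1 = −355·1433 + 468·1087
1 = 468·2520 − 823·1433
1 = −823·16553 + 5406·2520
1 = 5406·19073 − 6229·16553
1 = −6229·54699 + 17864·19073
So 19073·17864 ≡ 1 (mod 54699).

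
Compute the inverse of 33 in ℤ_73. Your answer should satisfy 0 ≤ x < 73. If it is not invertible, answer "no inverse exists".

31

Apply the Euclidean algorithm to 73 and 33:
73 = 2·33 + 7
33 = 4·7 + 5
7 = 1·5 + 2
5 = 2·2 + 1
2 = 2·1 + 0
Since gcd(33, 73) = 1, back-substitute to write 1 as a combination:
1 = 5 − 2·2
1 = −2·7 + 3·5
1 = 3·33 − 14·7
1 = −14·73 + 31·33
So 33·31 ≡ 1 (mod 73).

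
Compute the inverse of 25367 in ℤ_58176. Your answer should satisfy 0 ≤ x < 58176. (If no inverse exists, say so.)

Run Euclid on (58176, 25367):
58176 = 2×25367 + 7442
25367 = 3×7442 + 3041
7442 = 2×3041 + 1360
3041 = 2×1360 + 321
1360 = 4×321 + 76
321 = 4×76 + 17
76 = 4×17 + 8
17 = 2×8 + 1
8 = 8×1 + 0
The gcd is 1. Working backward:
1 = 17 − 2·8
1 = −2·76 + 9·17
1 = 9·321 − 38·76
1 = −38·1360 + 161·321
1 = 161·3041 − 360·1360
1 = −360·7442 + 881·3041
1 = 881·25367 − 3003·7442
1 = −3003·58176 + 6887·25367
So 25367·6887 ≡ 1 (mod 58176).

6887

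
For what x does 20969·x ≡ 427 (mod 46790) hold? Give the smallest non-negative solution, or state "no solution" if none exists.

46163

First find gcd(20969, 46790):
46790 = 2×20969 + 4852
20969 = 4×4852 + 1561
4852 = 3×1561 + 169
1561 = 9×169 + 40
169 = 4×40 + 9
40 = 4×9 + 4
9 = 2×4 + 1
4 = 4×1 + 0
gcd = 1, so a unique solution mod 46790 exists.
Back-substitute for the Bézout coefficients:
1 = 9 − 2·4
1 = −2·40 + 9·9
1 = 9·169 − 38·40
1 = −38·1561 + 351·169
1 = 351·4852 − 1091·1561
1 = −1091·20969 + 4715·4852
1 = 4715·46790 − 10521·20969
So 20969·(-10521) ≡ 1 (mod 46790), giving 20969⁻¹ ≡ 36269.
x ≡ 20969⁻¹·427 ≡ 36269·427 ≡ 46163 (mod 46790).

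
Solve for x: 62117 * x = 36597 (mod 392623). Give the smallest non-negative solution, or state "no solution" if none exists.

22812

First find gcd(62117, 392623):
392623 = 6×62117 + 19921
62117 = 3×19921 + 2354
19921 = 8×2354 + 1089
2354 = 2×1089 + 176
1089 = 6×176 + 33
176 = 5×33 + 11
33 = 3×11 + 0
gcd = 11 and 11 | 36597, so solutions exist. Divide through by 11: 5647x ≡ 3327 (mod 35693).
Now find 5647⁻¹ mod 35693:
35693 = 6×5647 + 1811
5647 = 3×1811 + 214
1811 = 8×214 + 99
214 = 2×99 + 16
99 = 6×16 + 3
16 = 5×3 + 1
3 = 3×1 + 0
Back-substitute:
1 = 16 − 5·3
1 = −5·99 + 31·16
1 = 31·214 − 67·99
1 = −67·1811 + 567·214
1 = 567·5647 − 1768·1811
1 = −1768·35693 + 11175·5647
So 5647⁻¹ ≡ 11175 (mod 35693).
Then x ≡ 11175·3327 ≡ 22812 (mod 35693); the smallest non-negative solution is x = 22812.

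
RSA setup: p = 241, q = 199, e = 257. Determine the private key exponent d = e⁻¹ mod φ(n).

13313

φ(n) = (p−1)(q−1) = 240·198 = 47520.
Need d with 257·d ≡ 1 (mod 47520). Apply the extended Euclidean algorithm:
47520 = 184×257 + 232
257 = 1×232 + 25
232 = 9×25 + 7
25 = 3×7 + 4
7 = 1×4 + 3
4 = 1×3 + 1
3 = 3×1 + 0
Back-substitute:
1 = 4 − 3
1 = −7 + 2·4
1 = 2·25 − 7·7
1 = −7·232 + 65·25
1 = 65·257 − 72·232
1 = −72·47520 + 13313·257
So 257·13313 ≡ 1 (mod 47520), hence d = 13313.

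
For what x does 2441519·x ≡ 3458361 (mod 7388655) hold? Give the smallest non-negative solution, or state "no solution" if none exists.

First find gcd(2441519, 7388655):
7388655 = 3*2441519 + 64098
2441519 = 38*64098 + 5795
64098 = 11*5795 + 353
5795 = 16*353 + 147
353 = 2*147 + 59
147 = 2*59 + 29
59 = 2*29 + 1
29 = 29*1 + 0
gcd = 1, so a unique solution mod 7388655 exists.
Back-substitute for the Bézout coefficients:
1 = 59 − 2·29
1 = −2·147 + 5·59
1 = 5·353 − 12·147
1 = −12·5795 + 197·353
1 = 197·64098 − 2179·5795
1 = −2179·2441519 + 82999·64098
1 = 82999·7388655 − 251176·2441519
So 2441519·(-251176) ≡ 1 (mod 7388655), giving 2441519⁻¹ ≡ 7137479.
x ≡ 2441519⁻¹·3458361 ≡ 7137479·3458361 ≡ 4719849 (mod 7388655).

4719849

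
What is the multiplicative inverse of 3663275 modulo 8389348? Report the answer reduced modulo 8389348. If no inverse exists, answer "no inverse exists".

Euclidean algorithm on 8389348, 3663275:
8389348 = 2*3663275 + 1062798
3663275 = 3*1062798 + 474881
1062798 = 2*474881 + 113036
474881 = 4*113036 + 22737
113036 = 4*22737 + 22088
22737 = 1*22088 + 649
22088 = 34*649 + 22
649 = 29*22 + 11
22 = 2*11 + 0
Since gcd = 11 > 1, 3663275 is not a unit mod 8389348.

no inverse exists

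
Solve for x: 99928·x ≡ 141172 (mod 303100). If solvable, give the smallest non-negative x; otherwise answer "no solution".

First find gcd(99928, 303100):
303100 = 3×99928 + 3316
99928 = 30×3316 + 448
3316 = 7×448 + 180
448 = 2×180 + 88
180 = 2×88 + 4
88 = 22×4 + 0
gcd = 4 and 4 | 141172, so solutions exist. Divide through by 4: 24982x ≡ 35293 (mod 75775).
Now find 24982⁻¹ mod 75775:
75775 = 3·24982 + 829
24982 = 30·829 + 112
829 = 7·112 + 45
112 = 2·45 + 22
45 = 2·22 + 1
22 = 22·1 + 0
Back-substitute:
1 = 45 − 2·22
1 = −2·112 + 5·45
1 = 5·829 − 37·112
1 = −37·24982 + 1115·829
1 = 1115·75775 − 3382·24982
So 24982·(-3382) ≡ 1 (mod 75775), i.e. 24982⁻¹ ≡ 72393.
Then x ≡ 72393·35293 ≡ 60474 (mod 75775); the smallest non-negative solution is x = 60474.

60474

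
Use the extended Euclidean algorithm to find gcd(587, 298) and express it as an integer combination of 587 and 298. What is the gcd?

Apply Euclid's algorithm to 587 and 298:
587 = 1·298 + 289
298 = 1·289 + 9
289 = 32·9 + 1
9 = 9·1 + 0
gcd(587, 298) = 1.
Express as a combination:
1 = 289 − 32·9
1 = −32·298 + 33·289
1 = 33·587 − 65·298
So 1 = (33)·587 + (-65)·298.

1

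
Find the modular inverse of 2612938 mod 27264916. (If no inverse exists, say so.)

no inverse exists

Euclidean algorithm on 27264916, 2612938:
27264916 = 10·2612938 + 1135536
2612938 = 2·1135536 + 341866
1135536 = 3·341866 + 109938
341866 = 3·109938 + 12052
109938 = 9·12052 + 1470
12052 = 8·1470 + 292
1470 = 5·292 + 10
292 = 29·10 + 2
10 = 5·2 + 0
The gcd is 2, not 1, hence no inverse exists.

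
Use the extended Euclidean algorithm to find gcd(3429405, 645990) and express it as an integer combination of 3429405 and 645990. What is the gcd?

15

Apply Euclid's algorithm to 3429405 and 645990:
3429405 = 5×645990 + 199455
645990 = 3×199455 + 47625
199455 = 4×47625 + 8955
47625 = 5×8955 + 2850
8955 = 3×2850 + 405
2850 = 7×405 + 15
405 = 27×15 + 0
gcd(3429405, 645990) = 15.
Express as a combination:
15 = 2850 − 7·405
15 = −7·8955 + 22·2850
15 = 22·47625 − 117·8955
15 = −117·199455 + 490·47625
15 = 490·645990 − 1587·199455
15 = −1587·3429405 + 8425·645990
So 15 = (-1587)·3429405 + (8425)·645990.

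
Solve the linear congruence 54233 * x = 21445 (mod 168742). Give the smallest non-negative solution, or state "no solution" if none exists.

First find gcd(54233, 168742):
168742 = 3*54233 + 6043
54233 = 8*6043 + 5889
6043 = 1*5889 + 154
5889 = 38*154 + 37
154 = 4*37 + 6
37 = 6*6 + 1
6 = 6*1 + 0
gcd = 1, so a unique solution mod 168742 exists.
Back-substitute for the Bézout coefficients:
1 = 37 − 6·6
1 = −6·154 + 25·37
1 = 25·5889 − 956·154
1 = −956·6043 + 981·5889
1 = 981·54233 − 8804·6043
1 = −8804·168742 + 27393·54233
So 54233·(27393) ≡ 1 (mod 168742), giving 54233⁻¹ ≡ 27393.
x ≡ 54233⁻¹·21445 ≡ 27393·21445 ≡ 51983 (mod 168742).

51983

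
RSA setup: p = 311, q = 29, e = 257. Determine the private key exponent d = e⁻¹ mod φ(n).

7633

φ(n) = (p−1)(q−1) = 310·28 = 8680.
Need d with 257·d ≡ 1 (mod 8680). Apply the extended Euclidean algorithm:
8680 = 33×257 + 199
257 = 1×199 + 58
199 = 3×58 + 25
58 = 2×25 + 8
25 = 3×8 + 1
8 = 8×1 + 0
Back-substitute:
1 = 25 − 3·8
1 = −3·58 + 7·25
1 = 7·199 − 24·58
1 = −24·257 + 31·199
1 = 31·8680 − 1047·257
So 257·(-1047) ≡ 1 (mod 8680), hence d ≡ -1047 ≡ 7633 (mod 8680).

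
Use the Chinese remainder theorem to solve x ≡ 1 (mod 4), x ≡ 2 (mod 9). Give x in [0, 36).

Write x = 1 + 4·k. Then 4·k ≡ 2 − 1 ≡ 1 (mod 9).
Need 4⁻¹ mod 9. Extended Euclid on (9, 4):
9 = 2·4 + 1
4 = 4·1 + 0
Back-substitute:
1 = 9 − 2·4
4⁻¹ ≡ 7 (mod 9), so k ≡ 7·1 ≡ 7 (mod 9).
x = 1 + 4·7 = 29.

29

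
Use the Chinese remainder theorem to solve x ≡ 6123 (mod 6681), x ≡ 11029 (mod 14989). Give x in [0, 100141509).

Write x = 6123 + 6681·k. Then 6681·k ≡ 11029 − 6123 ≡ 4906 (mod 14989).
Need 6681⁻¹ mod 14989. Extended Euclid on (14989, 6681):
14989 = 2×6681 + 1627
6681 = 4×1627 + 173
1627 = 9×173 + 70
173 = 2×70 + 33
70 = 2×33 + 4
33 = 8×4 + 1
4 = 4×1 + 0
Back-substitute:
1 = 33 − 8·4
1 = −8·70 + 17·33
1 = 17·173 − 42·70
1 = −42·1627 + 395·173
1 = 395·6681 − 1622·1627
1 = −1622·14989 + 3639·6681
6681⁻¹ ≡ 3639 (mod 14989), so k ≡ 3639·4906 ≡ 1035 (mod 14989).
x = 6123 + 6681·1035 = 6920958.

6920958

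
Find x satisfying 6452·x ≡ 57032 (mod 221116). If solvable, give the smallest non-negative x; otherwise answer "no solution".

5595

First find gcd(6452, 221116):
221116 = 34×6452 + 1748
6452 = 3×1748 + 1208
1748 = 1×1208 + 540
1208 = 2×540 + 128
540 = 4×128 + 28
128 = 4×28 + 16
28 = 1×16 + 12
16 = 1×12 + 4
12 = 3×4 + 0
gcd = 4 and 4 | 57032, so solutions exist. Divide through by 4: 1613x ≡ 14258 (mod 55279).
Now find 1613⁻¹ mod 55279:
55279 = 34·1613 + 437
1613 = 3·437 + 302
437 = 1·302 + 135
302 = 2·135 + 32
135 = 4·32 + 7
32 = 4·7 + 4
7 = 1·4 + 3
4 = 1·3 + 1
3 = 3·1 + 0
Back-substitute:
1 = 4 − 3
1 = −7 + 2·4
1 = 2·32 − 9·7
1 = −9·135 + 38·32
1 = 38·302 − 85·135
1 = −85·437 + 123·302
1 = 123·1613 − 454·437
1 = −454·55279 + 15559·1613
So 1613⁻¹ ≡ 15559 (mod 55279).
Then x ≡ 15559·14258 ≡ 5595 (mod 55279); the smallest non-negative solution is x = 5595.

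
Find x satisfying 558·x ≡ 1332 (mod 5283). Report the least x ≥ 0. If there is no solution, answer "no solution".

First find gcd(558, 5283):
5283 = 9·558 + 261
558 = 2·261 + 36
261 = 7·36 + 9
36 = 4·9 + 0
gcd = 9 and 9 | 1332, so solutions exist. Divide through by 9: 62x ≡ 148 (mod 587).
Now find 62⁻¹ mod 587:
587 = 9*62 + 29
62 = 2*29 + 4
29 = 7*4 + 1
4 = 4*1 + 0
Back-substitute:
1 = 29 − 7·4
1 = −7·62 + 15·29
1 = 15·587 − 142·62
So 62·(-142) ≡ 1 (mod 587), i.e. 62⁻¹ ≡ 445.
Then x ≡ 445·148 ≡ 116 (mod 587); the smallest non-negative solution is x = 116.

116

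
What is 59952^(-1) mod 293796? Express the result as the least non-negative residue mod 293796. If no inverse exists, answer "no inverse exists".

Compute gcd(59952, 293796):
293796 = 4*59952 + 53988
59952 = 1*53988 + 5964
53988 = 9*5964 + 312
5964 = 19*312 + 36
312 = 8*36 + 24
36 = 1*24 + 12
24 = 2*12 + 0
Since gcd = 12 > 1, 59952 is not a unit mod 293796.

no inverse exists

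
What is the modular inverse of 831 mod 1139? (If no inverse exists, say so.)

gcd(1139, 831) by repeated division:
1139 = 1×831 + 308
831 = 2×308 + 215
308 = 1×215 + 93
215 = 2×93 + 29
93 = 3×29 + 6
29 = 4×6 + 5
6 = 1×5 + 1
5 = 5×1 + 0
The gcd is 1. Working backward:
1 = 6 − 5
1 = −29 + 5·6
1 = 5·93 − 16·29
1 = −16·215 + 37·93
1 = 37·308 − 53·215
1 = −53·831 + 143·308
1 = 143·1139 − 196·831
Hence 831⁻¹ ≡ -196 ≡ 943 (mod 1139).

943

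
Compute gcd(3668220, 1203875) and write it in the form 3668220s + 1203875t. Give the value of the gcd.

Repeated division:
3668220 = 3×1203875 + 56595
1203875 = 21×56595 + 15380
56595 = 3×15380 + 10455
15380 = 1×10455 + 4925
10455 = 2×4925 + 605
4925 = 8×605 + 85
605 = 7×85 + 10
85 = 8×10 + 5
10 = 2×5 + 0
gcd(3668220, 1203875) = 5.
Working backward:
5 = 85 − 8·10
5 = −8·605 + 57·85
5 = 57·4925 − 464·605
5 = −464·10455 + 985·4925
5 = 985·15380 − 1449·10455
5 = −1449·56595 + 5332·15380
5 = 5332·1203875 − 113421·56595
5 = −113421·3668220 + 345595·1203875
So 5 = (-113421)·3668220 + (345595)·1203875.

5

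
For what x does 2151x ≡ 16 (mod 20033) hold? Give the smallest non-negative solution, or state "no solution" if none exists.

First find gcd(2151, 20033):
20033 = 9*2151 + 674
2151 = 3*674 + 129
674 = 5*129 + 29
129 = 4*29 + 13
29 = 2*13 + 3
13 = 4*3 + 1
3 = 3*1 + 0
gcd = 1, so a unique solution mod 20033 exists.
Back-substitute for the Bézout coefficients:
1 = 13 − 4·3
1 = −4·29 + 9·13
1 = 9·129 − 40·29
1 = −40·674 + 209·129
1 = 209·2151 − 667·674
1 = −667·20033 + 6212·2151
So 2151·(6212) ≡ 1 (mod 20033), giving 2151⁻¹ ≡ 6212.
x ≡ 2151⁻¹·16 ≡ 6212·16 ≡ 19260 (mod 20033).

19260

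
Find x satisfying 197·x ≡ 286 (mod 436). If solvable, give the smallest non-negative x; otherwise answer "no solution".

194

First find gcd(197, 436):
436 = 2×197 + 42
197 = 4×42 + 29
42 = 1×29 + 13
29 = 2×13 + 3
13 = 4×3 + 1
3 = 3×1 + 0
gcd = 1, so a unique solution mod 436 exists.
Back-substitute for the Bézout coefficients:
1 = 13 − 4·3
1 = −4·29 + 9·13
1 = 9·42 − 13·29
1 = −13·197 + 61·42
1 = 61·436 − 135·197
So 197·(-135) ≡ 1 (mod 436), giving 197⁻¹ ≡ 301.
x ≡ 197⁻¹·286 ≡ 301·286 ≡ 194 (mod 436).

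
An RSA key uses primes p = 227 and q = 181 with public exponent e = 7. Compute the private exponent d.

11623

φ(n) = (p−1)(q−1) = 226·180 = 40680.
Need d with 7·d ≡ 1 (mod 40680). Apply the extended Euclidean algorithm:
40680 = 5811·7 + 3
7 = 2·3 + 1
3 = 3·1 + 0
Back-substitute:
1 = 7 − 2·3
1 = −2·40680 + 11623·7
So 7·11623 ≡ 1 (mod 40680), hence d = 11623.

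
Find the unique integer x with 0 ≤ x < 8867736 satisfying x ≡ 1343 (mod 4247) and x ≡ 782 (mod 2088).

Write x = 1343 + 4247·k. Then 4247·k ≡ 782 − 1343 ≡ 1527 (mod 2088).
Need 4247⁻¹ mod 2088. Extended Euclid on (2088, 71):
2088 = 29*71 + 29
71 = 2*29 + 13
29 = 2*13 + 3
13 = 4*3 + 1
3 = 3*1 + 0
Back-substitute:
1 = 13 − 4·3
1 = −4·29 + 9·13
1 = 9·71 − 22·29
1 = −22·2088 + 647·71
4247⁻¹ ≡ 647 (mod 2088), so k ≡ 647·1527 ≡ 345 (mod 2088).
x = 1343 + 4247·345 = 1466558.

1466558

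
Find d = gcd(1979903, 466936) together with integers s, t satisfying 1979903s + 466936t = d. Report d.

Apply Euclid's algorithm to 1979903 and 466936:
1979903 = 4·466936 + 112159
466936 = 4·112159 + 18300
112159 = 6·18300 + 2359
18300 = 7·2359 + 1787
2359 = 1·1787 + 572
1787 = 3·572 + 71
572 = 8·71 + 4
71 = 17·4 + 3
4 = 1·3 + 1
3 = 3·1 + 0
gcd(1979903, 466936) = 1.
Back-substituting:
1 = 4 − 3
1 = −71 + 18·4
1 = 18·572 − 145·71
1 = −145·1787 + 453·572
1 = 453·2359 − 598·1787
1 = −598·18300 + 4639·2359
1 = 4639·112159 − 28432·18300
1 = −28432·466936 + 118367·112159
1 = 118367·1979903 − 501900·466936
So 1 = (118367)·1979903 + (-501900)·466936.

1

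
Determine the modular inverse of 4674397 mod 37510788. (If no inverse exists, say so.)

no inverse exists

Euclidean algorithm on 37510788, 4674397:
37510788 = 8*4674397 + 115612
4674397 = 40*115612 + 49917
115612 = 2*49917 + 15778
49917 = 3*15778 + 2583
15778 = 6*2583 + 280
2583 = 9*280 + 63
280 = 4*63 + 28
63 = 2*28 + 7
28 = 4*7 + 0
Since gcd = 7 > 1, 4674397 is not a unit mod 37510788.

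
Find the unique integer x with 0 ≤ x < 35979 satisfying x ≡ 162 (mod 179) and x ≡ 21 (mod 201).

32382

Write x = 162 + 179·k. Then 179·k ≡ 21 − 162 ≡ 60 (mod 201).
Need 179⁻¹ mod 201. Extended Euclid on (201, 179):
201 = 1*179 + 22
179 = 8*22 + 3
22 = 7*3 + 1
3 = 3*1 + 0
Back-substitute:
1 = 22 − 7·3
1 = −7·179 + 57·22
1 = 57·201 − 64·179
179⁻¹ ≡ 137 (mod 201), so k ≡ 137·60 ≡ 180 (mod 201).
x = 162 + 179·180 = 32382.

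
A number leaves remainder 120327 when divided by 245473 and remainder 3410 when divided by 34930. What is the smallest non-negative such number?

Write x = 120327 + 245473·k. Then 245473·k ≡ 3410 − 120327 ≡ 22803 (mod 34930).
Need 245473⁻¹ mod 34930. Extended Euclid on (34930, 963):
34930 = 36*963 + 262
963 = 3*262 + 177
262 = 1*177 + 85
177 = 2*85 + 7
85 = 12*7 + 1
7 = 7*1 + 0
Back-substitute:
1 = 85 − 12·7
1 = −12·177 + 25·85
1 = 25·262 − 37·177
1 = −37·963 + 136·262
1 = 136·34930 − 4933·963
245473⁻¹ ≡ 29997 (mod 34930), so k ≡ 29997·22803 ≡ 22331 (mod 34930).
x = 120327 + 245473·22331 = 5481777890.

5481777890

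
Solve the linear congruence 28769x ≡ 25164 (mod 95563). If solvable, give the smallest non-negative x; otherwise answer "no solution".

no solution

gcd(28769, 95563):
95563 = 3×28769 + 9256
28769 = 3×9256 + 1001
9256 = 9×1001 + 247
1001 = 4×247 + 13
247 = 19×13 + 0
gcd = 13, but 13 ∤ 25164, so the congruence has no solution.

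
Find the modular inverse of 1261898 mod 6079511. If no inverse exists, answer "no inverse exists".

4600601

Run Euclid on (6079511, 1261898):
6079511 = 4×1261898 + 1031919
1261898 = 1×1031919 + 229979
1031919 = 4×229979 + 112003
229979 = 2×112003 + 5973
112003 = 18×5973 + 4489
5973 = 1×4489 + 1484
4489 = 3×1484 + 37
1484 = 40×37 + 4
37 = 9×4 + 1
4 = 4×1 + 0
gcd = 1, so the inverse exists. Back-substitute:
1 = 37 − 9·4
1 = −9·1484 + 361·37
1 = 361·4489 − 1092·1484
1 = −1092·5973 + 1453·4489
1 = 1453·112003 − 27246·5973
1 = −27246·229979 + 55945·112003
1 = 55945·1031919 − 251026·229979
1 = −251026·1261898 + 306971·1031919
1 = 306971·6079511 − 1478910·1261898
Thus 1261898·(-1478910) ≡ 1 (mod 6079511); reducing, -1478910 mod 6079511 = 4600601.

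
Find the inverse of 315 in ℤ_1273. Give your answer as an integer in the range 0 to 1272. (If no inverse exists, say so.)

Extended Euclidean algorithm:
1273 = 4×315 + 13
315 = 24×13 + 3
13 = 4×3 + 1
3 = 3×1 + 0
gcd = 1, so the inverse exists. Back-substitute:
1 = 13 − 4·3
1 = −4·315 + 97·13
1 = 97·1273 − 392·315
So 315·(-392) ≡ 1 (mod 1273), and -392 ≡ 881 (mod 1273).

881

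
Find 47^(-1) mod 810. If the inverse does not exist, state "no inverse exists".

293

gcd(810, 47) by repeated division:
810 = 17×47 + 11
47 = 4×11 + 3
11 = 3×3 + 2
3 = 1×2 + 1
2 = 2×1 + 0
The gcd is 1. Working backward:
1 = 3 − 2
1 = −11 + 4·3
1 = 4·47 − 17·11
1 = −17·810 + 293·47
So 47·293 ≡ 1 (mod 810).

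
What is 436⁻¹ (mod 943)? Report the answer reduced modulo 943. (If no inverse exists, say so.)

850

Apply the Euclidean algorithm to 943 and 436:
943 = 2×436 + 71
436 = 6×71 + 10
71 = 7×10 + 1
10 = 10×1 + 0
The gcd is 1. Working backward:
1 = 71 − 7·10
1 = −7·436 + 43·71
1 = 43·943 − 93·436
Hence 436⁻¹ ≡ -93 ≡ 850 (mod 943).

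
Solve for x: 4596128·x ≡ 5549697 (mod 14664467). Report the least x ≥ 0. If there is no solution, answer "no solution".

First find gcd(4596128, 14664467):
14664467 = 3·4596128 + 876083
4596128 = 5·876083 + 215713
876083 = 4·215713 + 13231
215713 = 16·13231 + 4017
13231 = 3·4017 + 1180
4017 = 3·1180 + 477
1180 = 2·477 + 226
477 = 2·226 + 25
226 = 9·25 + 1
25 = 25·1 + 0
gcd = 1, so a unique solution mod 14664467 exists.
Back-substitute for the Bézout coefficients:
1 = 226 − 9·25
1 = −9·477 + 19·226
1 = 19·1180 − 47·477
1 = −47·4017 + 160·1180
1 = 160·13231 − 527·4017
1 = −527·215713 + 8592·13231
1 = 8592·876083 − 34895·215713
1 = −34895·4596128 + 183067·876083
1 = 183067·14664467 − 584096·4596128
So 4596128·(-584096) ≡ 1 (mod 14664467), giving 4596128⁻¹ ≡ 14080371.
x ≡ 4596128⁻¹·5549697 ≡ 14080371·5549697 ≡ 9946971 (mod 14664467).

9946971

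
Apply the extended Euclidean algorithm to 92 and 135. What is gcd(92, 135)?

Euclidean algorithm:
135 = 1×92 + 43
92 = 2×43 + 6
43 = 7×6 + 1
6 = 6×1 + 0
gcd(92, 135) = 1.
Express as a combination:
1 = 43 − 7·6
1 = −7·92 + 15·43
1 = 15·135 − 22·92
So 1 = (15)·135 + (-22)·92.

1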